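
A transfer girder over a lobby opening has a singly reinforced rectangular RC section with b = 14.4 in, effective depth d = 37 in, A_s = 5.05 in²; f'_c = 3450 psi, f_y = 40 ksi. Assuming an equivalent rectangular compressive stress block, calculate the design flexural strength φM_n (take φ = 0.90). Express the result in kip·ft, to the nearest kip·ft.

φM_n ≈ 524 kip·ft

T = A_s f_y = 5.05 × 40 = 202 kips.
a = T/(0.85 f'_c b) = 202/(0.85 × 3.45 × 14.4) = 4.784 in.
M_n = T(d − a/2) = 202 × (37 − 2.392) = 6990.8 kip·in = 6990.8/12 = 582.57 kip·ft.
φM_n = 0.90 × 582.57 = 524.31 kip·ft.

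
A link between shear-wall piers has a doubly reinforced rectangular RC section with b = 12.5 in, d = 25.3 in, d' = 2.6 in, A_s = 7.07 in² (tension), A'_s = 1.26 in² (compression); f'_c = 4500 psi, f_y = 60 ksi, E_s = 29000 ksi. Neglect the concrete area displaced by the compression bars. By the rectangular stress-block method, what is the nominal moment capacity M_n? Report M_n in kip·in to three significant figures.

M_n ≈ 9260 kip·in

Assume both steels yield.
a = (A_s − A'_s) f_y/(0.85 f'_c b) = (7.07 − 1.26) × 60/(0.85 × 4.5 × 12.5) = 7.291 in.
c = a/β₁ = 7.291/0.825 = 8.838 in; ε'_s = 0.003(c − d')/c = 0.0021 ≥ ε_y = 0.0021, so the compression steel yields.
M_n = (A_s − A'_s) f_y (d − a/2) + A'_s f_y (d − d') = 348.6 × (25.3 − 3.6455) + 75.6 × (25.3 − 2.6) = 7548.8 + 1716.1 = 9264.9 kip·in.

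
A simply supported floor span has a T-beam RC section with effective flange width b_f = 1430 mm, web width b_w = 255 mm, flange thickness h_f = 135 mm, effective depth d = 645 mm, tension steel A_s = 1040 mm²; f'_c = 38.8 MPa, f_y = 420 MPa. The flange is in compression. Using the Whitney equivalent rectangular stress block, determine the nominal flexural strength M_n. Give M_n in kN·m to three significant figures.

M_n ≈ 280 kN·m

Tension: T = A_s f_y = 1040 × 420 = 436800 N.
Try a within the flange: a = T/(0.85 f'_c b_f) = 436800/(0.85 × 38.8 × 1430) = 9.26 mm.
Since a = 9.26 ≤ h_f = 135 mm, the stress block lies entirely in the flange; analyse as a rectangular beam of width b_f.
M_n = T(d − a/2) = 436800 × (645 − 4.63) = 279.71 × 10⁶ N·mm.
M_n = 279.71 kN·m.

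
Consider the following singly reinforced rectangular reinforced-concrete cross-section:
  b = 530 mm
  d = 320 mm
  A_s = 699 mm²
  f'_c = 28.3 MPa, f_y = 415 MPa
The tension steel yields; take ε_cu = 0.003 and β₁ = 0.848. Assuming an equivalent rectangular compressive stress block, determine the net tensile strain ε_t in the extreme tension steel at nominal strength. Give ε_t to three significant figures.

ε_t ≈ 0.0328

a = A_s f_y/(0.85 f'_c b) = 22.75 mm.
β₁ = 0.848, so c = a/β₁ = 22.75/0.848 = 26.83 mm.
From the linear strain diagram with ε_cu = 0.003: ε_t = 0.003 (d − c)/c = 0.003 × (320 − 26.83)/26.83 = 0.0328.
Since ε_t ≥ 0.005, the section is tension-controlled.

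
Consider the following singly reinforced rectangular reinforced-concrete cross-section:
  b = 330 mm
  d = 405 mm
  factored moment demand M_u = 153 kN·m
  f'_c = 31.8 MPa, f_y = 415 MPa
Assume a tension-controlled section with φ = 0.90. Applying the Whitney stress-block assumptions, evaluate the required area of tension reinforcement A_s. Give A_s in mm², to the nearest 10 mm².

A_s ≈ 1080 mm²

M_n = M_u/φ = 153/0.90 = 170 kN·m.
With M_n = 0.85 f'_c a b (d − a/2), solve the quadratic for a:
a = d − √(d² − 2M_n/(0.85 f'_c b)) = 405 − √(405² − 2 × 170×10⁶/(0.85 × 31.8 × 330)) = 50.16 mm.
A_s = 0.85 f'_c a b / f_y = 0.85 × 31.8 × 50.16 × 330 / 415 = 1078.1 mm².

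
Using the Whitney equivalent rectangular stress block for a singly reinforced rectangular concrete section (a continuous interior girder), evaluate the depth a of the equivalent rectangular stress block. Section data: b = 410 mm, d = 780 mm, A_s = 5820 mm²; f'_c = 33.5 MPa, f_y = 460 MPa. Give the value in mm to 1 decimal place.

a ≈ 229.3 mm

T = A_s f_y = 5820 × 460 = 2677200 N = 2677.2 kN.
Setting C = 0.85 f'_c a b equal to T: a = 2677200/(0.85 × 33.5 × 410) = 229.3 mm.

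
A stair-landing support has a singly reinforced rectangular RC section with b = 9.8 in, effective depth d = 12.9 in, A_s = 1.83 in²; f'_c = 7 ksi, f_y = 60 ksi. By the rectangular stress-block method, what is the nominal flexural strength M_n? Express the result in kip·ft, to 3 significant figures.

M_n ≈ 109 kip·ft

T = A_s f_y = 1.83 × 60 = 109.8 kips.
a = T/(0.85 f'_c b) = 109.8/(0.85 × 7 × 9.8) = 1.883 in.
M_n = T(d − a/2) = 109.8 × (12.9 − 0.9415) = 1313.0 kip·in = 1313.0/12 = 109.42 kip·ft.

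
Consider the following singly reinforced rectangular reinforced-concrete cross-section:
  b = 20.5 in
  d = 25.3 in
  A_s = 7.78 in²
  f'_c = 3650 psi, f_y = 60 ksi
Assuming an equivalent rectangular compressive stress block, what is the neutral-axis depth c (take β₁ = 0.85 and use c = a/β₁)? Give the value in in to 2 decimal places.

T = A_s f_y = 7.78 × 60 = 466.8 kips.
a = T/(0.85 f'_c b) = 466.8/(0.85 × 3.65 × 20.5) = 7.3395 in.
With β₁ = 0.85, c = a/β₁ = 7.3395/0.85 = 8.63 in.

c ≈ 8.63 in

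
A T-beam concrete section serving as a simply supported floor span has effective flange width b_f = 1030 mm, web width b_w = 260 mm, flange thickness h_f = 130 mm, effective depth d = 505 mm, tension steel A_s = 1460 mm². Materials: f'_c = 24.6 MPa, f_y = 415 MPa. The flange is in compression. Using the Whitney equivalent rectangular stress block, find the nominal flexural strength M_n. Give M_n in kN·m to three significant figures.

Tension: T = A_s f_y = 1460 × 415 = 605900 N.
Try a within the flange: a = T/(0.85 f'_c b_f) = 605900/(0.85 × 24.6 × 1030) = 28.13 mm.
Since a = 28.13 ≤ h_f = 130 mm, the stress block lies entirely in the flange; analyse as a rectangular beam of width b_f.
M_n = T(d − a/2) = 605900 × (505 − 14.065) = 297.46 × 10⁶ N·mm.
M_n = 297.46 kN·m.

M_n ≈ 297 kN·m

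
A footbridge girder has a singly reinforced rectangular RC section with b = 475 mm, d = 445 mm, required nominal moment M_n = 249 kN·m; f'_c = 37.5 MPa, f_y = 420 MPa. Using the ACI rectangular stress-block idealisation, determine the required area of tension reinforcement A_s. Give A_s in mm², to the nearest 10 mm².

With M_n = 0.85 f'_c a b (d − a/2), solve the quadratic for a:
a = d − √(d² − 2M_n/(0.85 f'_c b)) = 445 − √(445² − 2 × 249×10⁶/(0.85 × 37.5 × 475)) = 38.63 mm.
A_s = 0.85 f'_c a b / f_y = 0.85 × 37.5 × 38.63 × 475 / 420 = 1392.6 mm².

A_s ≈ 1390 mm²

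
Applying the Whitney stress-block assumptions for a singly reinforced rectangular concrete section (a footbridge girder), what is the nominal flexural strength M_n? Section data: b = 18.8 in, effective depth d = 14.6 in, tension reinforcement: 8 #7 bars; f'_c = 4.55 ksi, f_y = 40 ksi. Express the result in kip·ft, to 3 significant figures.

M_n ≈ 212 kip·ft

A_s = 8 × 0.6 = 4.8 in².
T = A_s f_y = 4.8 × 40 = 192 kips.
a = T/(0.85 f'_c b) = 192/(0.85 × 4.55 × 18.8) = 2.641 in.
M_n = T(d − a/2) = 192 × (14.6 − 1.3205) = 2549.7 kip·in = 2549.7/12 = 212.48 kip·ft.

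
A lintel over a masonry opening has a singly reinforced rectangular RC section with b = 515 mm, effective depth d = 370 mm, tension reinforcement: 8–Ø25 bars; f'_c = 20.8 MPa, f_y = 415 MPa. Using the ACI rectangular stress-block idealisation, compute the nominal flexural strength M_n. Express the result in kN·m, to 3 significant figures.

M_n ≈ 457 kN·m

A_s = 8 × 491 = 3928 mm².
T = A_s f_y = 3928 × 415 = 1630120 N = 1630.12 kN.
From C = T: a = T/(0.85 f'_c b) = 1630120/(0.85 × 20.8 × 515) = 179.03 mm.
M_n = T(d − a/2) = 1630.12 kN × (370 − 89.515) mm = 457.22 kN·m.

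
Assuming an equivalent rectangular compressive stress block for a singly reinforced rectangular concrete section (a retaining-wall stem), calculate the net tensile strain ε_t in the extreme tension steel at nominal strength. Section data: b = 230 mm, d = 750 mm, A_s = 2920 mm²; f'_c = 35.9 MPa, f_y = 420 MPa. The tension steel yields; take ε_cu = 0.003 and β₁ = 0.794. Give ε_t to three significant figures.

ε_t ≈ 0.00722

a = A_s f_y/(0.85 f'_c b) = 174.74 mm.
β₁ = 0.794, so c = a/β₁ = 174.74/0.794 = 220.08 mm.
From the linear strain diagram with ε_cu = 0.003: ε_t = 0.003 (d − c)/c = 0.003 × (750 − 220.08)/220.08 = 0.00722.
Since ε_t ≥ 0.005, the section is tension-controlled.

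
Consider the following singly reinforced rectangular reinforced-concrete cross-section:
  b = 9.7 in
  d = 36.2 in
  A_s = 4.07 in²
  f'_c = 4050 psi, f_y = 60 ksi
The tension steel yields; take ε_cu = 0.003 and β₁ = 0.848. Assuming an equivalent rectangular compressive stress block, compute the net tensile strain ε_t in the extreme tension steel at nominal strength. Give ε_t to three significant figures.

a = A_s f_y/(0.85 f'_c b) = 7.313 in.
β₁ = 0.848, so c = a/β₁ = 7.313/0.848 = 8.624 in.
From the linear strain diagram with ε_cu = 0.003: ε_t = 0.003 (d − c)/c = 0.003 × (36.2 − 8.624)/8.624 = 0.00959.
Since ε_t ≥ 0.005, the section is tension-controlled.

ε_t ≈ 0.00959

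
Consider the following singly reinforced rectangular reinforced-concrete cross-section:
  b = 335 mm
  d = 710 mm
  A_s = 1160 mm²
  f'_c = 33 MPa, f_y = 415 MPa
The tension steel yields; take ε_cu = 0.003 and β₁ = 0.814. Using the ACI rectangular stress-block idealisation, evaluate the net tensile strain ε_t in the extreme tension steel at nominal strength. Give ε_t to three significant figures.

a = A_s f_y/(0.85 f'_c b) = 51.23 mm.
β₁ = 0.814, so c = a/β₁ = 51.23/0.814 = 62.94 mm.
From the linear strain diagram with ε_cu = 0.003: ε_t = 0.003 (d − c)/c = 0.003 × (710 − 62.94)/62.94 = 0.0308.
Since ε_t ≥ 0.005, the section is tension-controlled.

ε_t ≈ 0.0308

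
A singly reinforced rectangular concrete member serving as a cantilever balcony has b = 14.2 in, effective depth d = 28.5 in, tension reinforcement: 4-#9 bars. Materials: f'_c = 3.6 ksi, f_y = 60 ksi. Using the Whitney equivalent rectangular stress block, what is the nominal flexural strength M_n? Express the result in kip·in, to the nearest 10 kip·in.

M_n ≈ 6180 kip·in

A_s = 4 × 1 = 4 in².
T = A_s f_y = 4 × 60 = 240 kips.
a = T/(0.85 f'_c b) = 240/(0.85 × 3.6 × 14.2) = 5.523 in.
M_n = T(d − a/2) = 240 × (28.5 − 2.7615) = 6177.2 kip·in.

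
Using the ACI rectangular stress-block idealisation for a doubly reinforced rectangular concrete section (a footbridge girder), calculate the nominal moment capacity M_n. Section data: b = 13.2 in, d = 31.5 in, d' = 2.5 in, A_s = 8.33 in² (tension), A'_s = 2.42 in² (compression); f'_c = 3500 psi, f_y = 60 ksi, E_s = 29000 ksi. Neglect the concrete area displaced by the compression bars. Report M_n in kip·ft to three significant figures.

M_n ≈ 1150 kip·ft

Assume both steels yield.
a = (A_s − A'_s) f_y/(0.85 f'_c b) = (8.33 − 2.42) × 60/(0.85 × 3.5 × 13.2) = 9.030 in.
c = a/β₁ = 9.030/0.85 = 10.624 in; ε'_s = 0.003(c − d')/c = 0.0023 ≥ ε_y = 0.0021, so the compression steel yields.
M_n = (A_s − A'_s) f_y (d − a/2) + A'_s f_y (d − d') = 354.6 × (31.5 − 4.515) + 145.2 × (31.5 − 2.5) = 9568.9 + 4210.8 = 13779.7 kip·in = 13779.7/12 = 1148.31 kip·ft.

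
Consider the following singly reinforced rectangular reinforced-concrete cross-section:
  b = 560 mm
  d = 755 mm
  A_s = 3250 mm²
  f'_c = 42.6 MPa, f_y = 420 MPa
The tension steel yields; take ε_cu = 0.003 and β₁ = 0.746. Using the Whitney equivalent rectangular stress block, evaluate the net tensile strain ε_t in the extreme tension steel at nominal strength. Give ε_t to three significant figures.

a = A_s f_y/(0.85 f'_c b) = 67.32 mm.
β₁ = 0.746, so c = a/β₁ = 67.32/0.746 = 90.24 mm.
From the linear strain diagram with ε_cu = 0.003: ε_t = 0.003 (d − c)/c = 0.003 × (755 − 90.24)/90.24 = 0.0221.
Since ε_t ≥ 0.005, the section is tension-controlled.

ε_t ≈ 0.0221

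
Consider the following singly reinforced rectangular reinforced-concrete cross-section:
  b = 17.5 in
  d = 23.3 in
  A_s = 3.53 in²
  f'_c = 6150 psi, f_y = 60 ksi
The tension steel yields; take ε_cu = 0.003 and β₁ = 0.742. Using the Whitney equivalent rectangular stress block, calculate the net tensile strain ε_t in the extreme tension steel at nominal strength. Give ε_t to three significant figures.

ε_t ≈ 0.0194

a = A_s f_y/(0.85 f'_c b) = 2.315 in.
β₁ = 0.742, so c = a/β₁ = 2.315/0.742 = 3.120 in.
From the linear strain diagram with ε_cu = 0.003: ε_t = 0.003 (d − c)/c = 0.003 × (23.3 − 3.120)/3.120 = 0.0194.
Since ε_t ≥ 0.005, the section is tension-controlled.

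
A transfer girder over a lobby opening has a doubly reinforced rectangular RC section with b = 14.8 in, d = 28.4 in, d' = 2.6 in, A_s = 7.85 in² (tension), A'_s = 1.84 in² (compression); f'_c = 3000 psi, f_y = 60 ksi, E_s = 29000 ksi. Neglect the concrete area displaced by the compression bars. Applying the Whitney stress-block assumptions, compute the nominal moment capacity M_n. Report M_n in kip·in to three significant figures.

Assume both steels yield.
a = (A_s − A'_s) f_y/(0.85 f'_c b) = (7.85 − 1.84) × 60/(0.85 × 3 × 14.8) = 9.555 in.
c = a/β₁ = 9.555/0.85 = 11.241 in; ε'_s = 0.003(c − d')/c = 0.0023 ≥ ε_y = 0.0021, so the compression steel yields.
M_n = (A_s − A'_s) f_y (d − a/2) + A'_s f_y (d − d') = 360.6 × (28.4 − 4.7775) + 110.4 × (28.4 − 2.6) = 8518.3 + 2848.3 = 11366.6 kip·in.

M_n ≈ 11400 kip·in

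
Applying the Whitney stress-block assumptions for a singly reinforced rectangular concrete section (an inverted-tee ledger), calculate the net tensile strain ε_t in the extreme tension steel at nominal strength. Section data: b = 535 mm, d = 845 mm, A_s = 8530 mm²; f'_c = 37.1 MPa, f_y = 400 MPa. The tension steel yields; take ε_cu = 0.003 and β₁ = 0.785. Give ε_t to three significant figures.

a = A_s f_y/(0.85 f'_c b) = 202.24 mm.
β₁ = 0.785, so c = a/β₁ = 202.24/0.785 = 257.63 mm.
From the linear strain diagram with ε_cu = 0.003: ε_t = 0.003 (d − c)/c = 0.003 × (845 − 257.63)/257.63 = 0.00684.
Since ε_t ≥ 0.005, the section is tension-controlled.

ε_t ≈ 0.00684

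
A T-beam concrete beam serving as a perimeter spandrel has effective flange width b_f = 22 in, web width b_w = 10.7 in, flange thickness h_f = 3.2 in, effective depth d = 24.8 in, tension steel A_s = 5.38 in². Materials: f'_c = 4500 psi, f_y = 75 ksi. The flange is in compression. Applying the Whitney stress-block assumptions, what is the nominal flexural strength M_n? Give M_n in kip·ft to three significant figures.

Tension: T = A_s f_y = 5.38 × 75 = 403.5 kips.
Try a within the flange: a = T/(0.85 f'_c b_f) = 403.5/(0.85 × 4.5 × 22) = 4.795 in.
a = 4.795 > h_f = 3.2 in: the block extends into the web. Split into flange-overhang and web parts.
C_f = 0.85 f'_c (b_f − b_w) h_f = 0.85 × 4.5 × (22 − 10.7) × 3.2 = 138.3 kips.
Remaining web compression depth: a_w = (T − C_f)/(0.85 f'_c b_w) = (403.5 − 138.3)/(0.85 × 4.5 × 10.7) = 6.480 in.
M_n = C_f(d − h_f/2) + (T − C_f)(d − a_w/2) = 138.3 × (24.8 − 1.6) + 265.2 × (24.8 − 3.24) = 3208.6 + 5717.7 = 8926.3 kip·in.
M_n = 8926.3/12 = 743.86 kip·ft.

M_n ≈ 744 kip·ft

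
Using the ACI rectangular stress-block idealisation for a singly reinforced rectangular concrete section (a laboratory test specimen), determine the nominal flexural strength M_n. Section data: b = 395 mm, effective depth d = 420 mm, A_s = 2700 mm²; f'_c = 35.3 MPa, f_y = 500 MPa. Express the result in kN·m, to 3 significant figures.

T = A_s f_y = 2700 × 500 = 1350000 N = 1350 kN.
From C = T: a = T/(0.85 f'_c b) = 1350000/(0.85 × 35.3 × 395) = 113.91 mm.
M_n = T(d − a/2) = 1350 kN × (420 − 56.955) mm = 490.11 kN·m.

M_n ≈ 490 kN·m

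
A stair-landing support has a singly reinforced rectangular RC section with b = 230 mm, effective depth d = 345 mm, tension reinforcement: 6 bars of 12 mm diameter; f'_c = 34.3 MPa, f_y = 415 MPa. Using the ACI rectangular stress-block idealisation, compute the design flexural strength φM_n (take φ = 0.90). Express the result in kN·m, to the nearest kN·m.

A_s = 6 × 113 = 678 mm².
T = A_s f_y = 678 × 415 = 281370 N = 281.37 kN.
From C = T: a = T/(0.85 f'_c b) = 281370/(0.85 × 34.3 × 230) = 41.96 mm.
M_n = T(d − a/2) = 281.37 kN × (345 − 20.98) mm = 91.17 kN·m.
φM_n = 0.90 × 91.17 = 82.05 kN·m.

φM_n ≈ 82 kN·m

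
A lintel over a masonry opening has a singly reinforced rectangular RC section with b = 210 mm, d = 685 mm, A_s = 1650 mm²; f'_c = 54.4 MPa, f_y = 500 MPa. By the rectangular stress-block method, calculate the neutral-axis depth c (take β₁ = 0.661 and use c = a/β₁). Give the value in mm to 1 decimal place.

T = A_s f_y = 1650 × 500 = 825000 N = 825 kN.
Setting C = 0.85 f'_c a b equal to T: a = 825000/(0.85 × 54.4 × 210) = 84.960 mm.
With β₁ = 0.661, c = a/β₁ = 84.960/0.661 = 128.5 mm.

c ≈ 128.5 mm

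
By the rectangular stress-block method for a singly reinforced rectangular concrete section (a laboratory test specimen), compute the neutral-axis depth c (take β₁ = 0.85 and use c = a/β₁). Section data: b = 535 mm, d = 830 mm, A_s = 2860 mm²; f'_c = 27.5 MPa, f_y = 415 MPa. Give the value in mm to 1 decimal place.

c ≈ 111.7 mm

T = A_s f_y = 2860 × 415 = 1186900 N = 1186.9 kN.
Setting C = 0.85 f'_c a b equal to T: a = 1186900/(0.85 × 27.5 × 535) = 94.909 mm.
With β₁ = 0.85, c = a/β₁ = 94.909/0.85 = 111.7 mm.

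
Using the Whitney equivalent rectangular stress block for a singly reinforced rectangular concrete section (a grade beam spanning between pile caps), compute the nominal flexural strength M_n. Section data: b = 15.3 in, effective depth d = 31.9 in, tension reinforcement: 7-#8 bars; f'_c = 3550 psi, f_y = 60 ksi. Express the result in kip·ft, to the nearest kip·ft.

A_s = 7 × 0.79 = 5.53 in².
T = A_s f_y = 5.53 × 60 = 331.8 kips.
a = T/(0.85 f'_c b) = 331.8/(0.85 × 3.55 × 15.3) = 7.187 in.
M_n = T(d − a/2) = 331.8 × (31.9 − 3.5935) = 9392.1 kip·in = 9392.1/12 = 782.68 kip·ft.

M_n ≈ 783 kip·ft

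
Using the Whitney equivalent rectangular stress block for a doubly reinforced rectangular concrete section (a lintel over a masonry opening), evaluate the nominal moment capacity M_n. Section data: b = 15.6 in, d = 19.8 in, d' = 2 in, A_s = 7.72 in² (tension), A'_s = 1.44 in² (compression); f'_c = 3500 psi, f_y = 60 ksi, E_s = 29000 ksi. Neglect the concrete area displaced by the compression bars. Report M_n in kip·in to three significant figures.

M_n ≈ 7470 kip·in

Assume both steels yield.
a = (A_s − A'_s) f_y/(0.85 f'_c b) = (7.72 − 1.44) × 60/(0.85 × 3.5 × 15.6) = 8.119 in.
c = a/β₁ = 8.119/0.85 = 9.552 in; ε'_s = 0.003(c − d')/c = 0.0024 ≥ ε_y = 0.0021, so the compression steel yields.
M_n = (A_s − A'_s) f_y (d − a/2) + A'_s f_y (d − d') = 376.8 × (19.8 − 4.0595) + 86.4 × (19.8 − 2) = 5931.0 + 1537.9 = 7468.9 kip·in.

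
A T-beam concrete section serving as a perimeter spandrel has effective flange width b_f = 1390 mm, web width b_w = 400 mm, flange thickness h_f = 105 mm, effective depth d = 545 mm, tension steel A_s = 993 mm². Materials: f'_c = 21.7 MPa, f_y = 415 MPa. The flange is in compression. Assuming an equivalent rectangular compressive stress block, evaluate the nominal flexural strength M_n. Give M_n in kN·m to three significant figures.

M_n ≈ 221 kN·m

Tension: T = A_s f_y = 993 × 415 = 412095 N.
Try a within the flange: a = T/(0.85 f'_c b_f) = 412095/(0.85 × 21.7 × 1390) = 16.07 mm.
Since a = 16.07 ≤ h_f = 105 mm, the stress block lies entirely in the flange; analyse as a rectangular beam of width b_f.
M_n = T(d − a/2) = 412095 × (545 − 8.035) = 221.28 × 10⁶ N·mm.
M_n = 221.28 kN·m.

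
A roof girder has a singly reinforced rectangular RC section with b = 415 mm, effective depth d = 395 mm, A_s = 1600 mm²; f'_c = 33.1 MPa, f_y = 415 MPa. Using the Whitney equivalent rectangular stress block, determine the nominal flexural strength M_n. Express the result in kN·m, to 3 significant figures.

T = A_s f_y = 1600 × 415 = 664000 N = 664 kN.
From C = T: a = T/(0.85 f'_c b) = 664000/(0.85 × 33.1 × 415) = 56.87 mm.
M_n = T(d − a/2) = 664 kN × (395 − 28.435) mm = 243.40 kN·m.

M_n ≈ 243 kN·m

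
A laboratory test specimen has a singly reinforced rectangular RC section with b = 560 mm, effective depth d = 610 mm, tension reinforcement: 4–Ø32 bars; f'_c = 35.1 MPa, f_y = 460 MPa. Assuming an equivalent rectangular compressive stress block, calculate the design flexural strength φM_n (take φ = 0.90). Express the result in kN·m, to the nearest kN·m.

A_s = 4 × 804 = 3216 mm².
T = A_s f_y = 3216 × 460 = 1479360 N = 1479.36 kN.
From C = T: a = T/(0.85 f'_c b) = 1479360/(0.85 × 35.1 × 560) = 88.54 mm.
M_n = T(d − a/2) = 1479.36 kN × (610 − 44.27) mm = 836.92 kN·m.
φM_n = 0.90 × 836.92 = 753.23 kN·m.

φM_n ≈ 753 kN·m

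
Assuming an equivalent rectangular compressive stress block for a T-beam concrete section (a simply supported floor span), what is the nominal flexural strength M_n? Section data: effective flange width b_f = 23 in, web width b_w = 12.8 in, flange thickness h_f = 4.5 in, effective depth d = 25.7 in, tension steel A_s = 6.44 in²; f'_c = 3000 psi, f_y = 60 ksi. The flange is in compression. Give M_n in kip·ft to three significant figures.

M_n ≈ 713 kip·ft

Tension: T = A_s f_y = 6.44 × 60 = 386.4 kips.
Try a within the flange: a = T/(0.85 f'_c b_f) = 386.4/(0.85 × 3 × 23) = 6.588 in.
a = 6.588 > h_f = 4.5 in: the block extends into the web. Split into flange-overhang and web parts.
C_f = 0.85 f'_c (b_f − b_w) h_f = 0.85 × 3 × (23 − 12.8) × 4.5 = 117.0 kips.
Remaining web compression depth: a_w = (T − C_f)/(0.85 f'_c b_w) = (386.4 − 117.0)/(0.85 × 3 × 12.8) = 8.254 in.
M_n = C_f(d − h_f/2) + (T − C_f)(d − a_w/2) = 117.0 × (25.7 − 2.25) + 269.4 × (25.7 − 4.127) = 2743.7 + 5811.8 = 8555.5 kip·in.
M_n = 8555.5/12 = 712.96 kip·ft.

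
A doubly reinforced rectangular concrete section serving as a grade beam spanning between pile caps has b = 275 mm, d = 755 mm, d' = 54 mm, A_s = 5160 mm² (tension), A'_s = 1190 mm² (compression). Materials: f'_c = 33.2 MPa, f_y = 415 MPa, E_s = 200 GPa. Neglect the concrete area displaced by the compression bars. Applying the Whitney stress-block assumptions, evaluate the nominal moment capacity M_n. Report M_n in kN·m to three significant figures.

Assume both tension and compression steel yield.
Net tension couple steel: A_s − A'_s = 3970 mm².
a = (A_s − A'_s) f_y / (0.85 f'_c b) = 1647550/(0.85 × 33.2 × 275) = 212.30 mm.
c = a/β₁ = 212.30/0.813 = 261.13 mm; ε'_s = 0.003(c − d')/c = 0.0024 ≥ f_y/E_s = 0.0021, so compression steel does yield.
M_n = (A_s − A'_s) f_y (d − a/2) + A'_s f_y (d − d') = [1647550 × (755 − 106.15) + 493850 × (755 − 54)] × 10⁻⁶ = 1069.01 + 346.19 = 1415.20 kN·m.

M_n ≈ 1420 kN·m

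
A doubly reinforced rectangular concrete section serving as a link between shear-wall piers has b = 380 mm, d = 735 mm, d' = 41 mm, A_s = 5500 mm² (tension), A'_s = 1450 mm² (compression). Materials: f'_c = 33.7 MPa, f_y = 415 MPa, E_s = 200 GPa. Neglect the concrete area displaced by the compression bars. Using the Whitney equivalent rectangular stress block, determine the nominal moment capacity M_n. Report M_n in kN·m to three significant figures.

Assume both tension and compression steel yield.
Net tension couple steel: A_s − A'_s = 4050 mm².
a = (A_s − A'_s) f_y / (0.85 f'_c b) = 1680750/(0.85 × 33.7 × 380) = 154.41 mm.
c = a/β₁ = 154.41/0.809 = 190.87 mm; ε'_s = 0.003(c − d')/c = 0.0024 ≥ f_y/E_s = 0.0021, so compression steel does yield.
M_n = (A_s − A'_s) f_y (d − a/2) + A'_s f_y (d − d') = [1680750 × (735 − 77.205) + 601750 × (735 − 41)] × 10⁻⁶ = 1105.59 + 417.61 = 1523.20 kN·m.

M_n ≈ 1520 kN·m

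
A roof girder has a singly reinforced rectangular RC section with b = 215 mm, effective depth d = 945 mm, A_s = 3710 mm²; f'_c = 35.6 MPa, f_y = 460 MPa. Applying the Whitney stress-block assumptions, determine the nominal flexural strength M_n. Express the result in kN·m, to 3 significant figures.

T = A_s f_y = 3710 × 460 = 1706600 N = 1706.6 kN.
From C = T: a = T/(0.85 f'_c b) = 1706600/(0.85 × 35.6 × 215) = 262.32 mm.
M_n = T(d − a/2) = 1706.6 kN × (945 − 131.16) mm = 1388.90 kN·m.

M_n ≈ 1390 kN·m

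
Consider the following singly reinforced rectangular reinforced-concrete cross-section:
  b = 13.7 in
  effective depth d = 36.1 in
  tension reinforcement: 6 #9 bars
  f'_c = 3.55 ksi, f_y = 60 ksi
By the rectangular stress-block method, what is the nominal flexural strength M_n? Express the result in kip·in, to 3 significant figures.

M_n ≈ 11400 kip·in

A_s = 6 × 1 = 6 in².
T = A_s f_y = 6 × 60 = 360 kips.
a = T/(0.85 f'_c b) = 360/(0.85 × 3.55 × 13.7) = 8.708 in.
M_n = T(d − a/2) = 360 × (36.1 − 4.354) = 11428.6 kip·in.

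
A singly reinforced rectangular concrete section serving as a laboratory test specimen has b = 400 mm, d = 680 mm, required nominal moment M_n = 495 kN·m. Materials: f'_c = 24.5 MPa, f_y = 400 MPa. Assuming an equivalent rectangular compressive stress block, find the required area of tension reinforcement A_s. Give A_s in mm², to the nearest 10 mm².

With M_n = 0.85 f'_c a b (d − a/2), solve the quadratic for a:
a = d − √(d² − 2M_n/(0.85 f'_c b)) = 680 − √(680² − 2 × 495×10⁶/(0.85 × 24.5 × 400)) = 93.87 mm.
A_s = 0.85 f'_c a b / f_y = 0.85 × 24.5 × 93.87 × 400 / 400 = 1954.8 mm².

A_s ≈ 1950 mm²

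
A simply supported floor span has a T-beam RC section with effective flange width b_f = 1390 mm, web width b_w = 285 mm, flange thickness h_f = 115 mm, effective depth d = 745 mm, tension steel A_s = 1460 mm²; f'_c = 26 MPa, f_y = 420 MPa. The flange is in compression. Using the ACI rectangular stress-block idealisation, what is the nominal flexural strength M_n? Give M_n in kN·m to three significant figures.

Tension: T = A_s f_y = 1460 × 420 = 613200 N.
Try a within the flange: a = T/(0.85 f'_c b_f) = 613200/(0.85 × 26 × 1390) = 19.96 mm.
Since a = 19.96 ≤ h_f = 115 mm, the stress block lies entirely in the flange; analyse as a rectangular beam of width b_f.
M_n = T(d − a/2) = 613200 × (745 − 9.98) = 450.71 × 10⁶ N·mm.
M_n = 450.71 kN·m.

M_n ≈ 451 kN·m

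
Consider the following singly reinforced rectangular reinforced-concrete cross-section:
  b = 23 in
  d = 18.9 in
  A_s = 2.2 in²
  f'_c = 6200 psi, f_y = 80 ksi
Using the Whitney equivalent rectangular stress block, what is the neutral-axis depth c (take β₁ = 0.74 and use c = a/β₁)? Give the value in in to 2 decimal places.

c ≈ 1.96 in

T = A_s f_y = 2.2 × 80 = 176 kips.
a = T/(0.85 f'_c b) = 176/(0.85 × 6.2 × 23) = 1.4520 in.
With β₁ = 0.74, c = a/β₁ = 1.4520/0.74 = 1.96 in.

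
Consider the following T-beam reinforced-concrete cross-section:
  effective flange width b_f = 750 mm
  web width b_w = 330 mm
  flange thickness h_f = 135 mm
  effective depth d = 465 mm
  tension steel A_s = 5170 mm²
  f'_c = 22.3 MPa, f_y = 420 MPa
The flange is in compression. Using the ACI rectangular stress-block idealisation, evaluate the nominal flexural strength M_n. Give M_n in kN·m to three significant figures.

Tension: T = A_s f_y = 5170 × 420 = 2171400 N.
Try a within the flange: a = T/(0.85 f'_c b_f) = 2171400/(0.85 × 22.3 × 750) = 152.74 mm.
a = 152.74 > h_f = 135 mm: the block extends into the web. Split into flange-overhang and web parts.
C_f = 0.85 f'_c (b_f − b_w) h_f = 0.85 × 22.3 × (750 − 330) × 135 = 1074749 N.
Remaining web compression depth: a_w = (T − C_f)/(0.85 f'_c b_w) = (2171400 − 1074749)/(0.85 × 22.3 × 330) = 175.32 mm.
M_n = C_f(d − h_f/2) + (T − C_f)(d − a_w/2) = 1074749 × (465 − 67.5) + 1096651 × (465 − 87.66) = 427.21 + 413.81 = 841.02 × 10⁶ N·mm.
M_n = 841.02 kN·m.

M_n ≈ 841 kN·m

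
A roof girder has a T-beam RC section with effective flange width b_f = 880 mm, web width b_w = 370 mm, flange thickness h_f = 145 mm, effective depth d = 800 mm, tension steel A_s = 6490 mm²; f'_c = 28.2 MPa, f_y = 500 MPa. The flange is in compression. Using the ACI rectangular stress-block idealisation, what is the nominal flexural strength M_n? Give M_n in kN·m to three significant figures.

Tension: T = A_s f_y = 6490 × 500 = 3245000 N.
Try a within the flange: a = T/(0.85 f'_c b_f) = 3245000/(0.85 × 28.2 × 880) = 153.84 mm.
a = 153.84 > h_f = 145 mm: the block extends into the web. Split into flange-overhang and web parts.
C_f = 0.85 f'_c (b_f − b_w) h_f = 0.85 × 28.2 × (880 − 370) × 145 = 1772582 N.
Remaining web compression depth: a_w = (T − C_f)/(0.85 f'_c b_w) = (3245000 − 1772582)/(0.85 × 28.2 × 370) = 166.02 mm.
M_n = C_f(d − h_f/2) + (T − C_f)(d − a_w/2) = 1772582 × (800 − 72.5) + 1472418 × (800 − 83.01) = 1289.55 + 1055.71 = 2345.26 × 10⁶ N·mm.
M_n = 2345.26 kN·m.

M_n ≈ 2350 kN·m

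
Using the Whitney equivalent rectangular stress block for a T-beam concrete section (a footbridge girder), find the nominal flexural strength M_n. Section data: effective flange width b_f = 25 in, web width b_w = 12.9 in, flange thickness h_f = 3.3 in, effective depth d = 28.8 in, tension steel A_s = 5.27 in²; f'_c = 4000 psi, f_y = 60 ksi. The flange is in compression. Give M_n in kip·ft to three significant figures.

M_n ≈ 709 kip·ft

Tension: T = A_s f_y = 5.27 × 60 = 316.2 kips.
Try a within the flange: a = T/(0.85 f'_c b_f) = 316.2/(0.85 × 4 × 25) = 3.720 in.
a = 3.720 > h_f = 3.3 in: the block extends into the web. Split into flange-overhang and web parts.
C_f = 0.85 f'_c (b_f − b_w) h_f = 0.85 × 4 × (25 − 12.9) × 3.3 = 135.8 kips.
Remaining web compression depth: a_w = (T − C_f)/(0.85 f'_c b_w) = (316.2 − 135.8)/(0.85 × 4 × 12.9) = 4.113 in.
M_n = C_f(d − h_f/2) + (T − C_f)(d − a_w/2) = 135.8 × (28.8 − 1.65) + 180.4 × (28.8 − 2.0565) = 3687.0 + 4824.5 = 8511.5 kip·in.
M_n = 8511.5/12 = 709.29 kip·ft.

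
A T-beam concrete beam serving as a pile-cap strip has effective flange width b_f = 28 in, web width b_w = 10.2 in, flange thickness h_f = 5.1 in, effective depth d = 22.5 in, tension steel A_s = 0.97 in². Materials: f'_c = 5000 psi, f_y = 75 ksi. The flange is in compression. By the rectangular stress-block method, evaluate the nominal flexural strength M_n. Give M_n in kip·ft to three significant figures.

Tension: T = A_s f_y = 0.97 × 75 = 72.75 kips.
Try a within the flange: a = T/(0.85 f'_c b_f) = 72.75/(0.85 × 5 × 28) = 0.611 in.
Since a = 0.611 ≤ h_f = 5.1 in, the stress block lies entirely in the flange; analyse as a rectangular beam of width b_f.
M_n = T(d − a/2) = 72.75 × (22.5 − 0.3055) = 1614.6 kip·in.
M_n = 1614.6/12 = 134.55 kip·ft.

M_n ≈ 135 kip·ft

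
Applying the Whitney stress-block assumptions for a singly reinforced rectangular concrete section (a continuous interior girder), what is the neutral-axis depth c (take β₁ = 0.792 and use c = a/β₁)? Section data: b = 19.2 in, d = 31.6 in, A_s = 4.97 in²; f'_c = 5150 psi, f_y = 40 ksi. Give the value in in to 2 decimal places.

c ≈ 2.99 in

T = A_s f_y = 4.97 × 40 = 198.8 kips.
a = T/(0.85 f'_c b) = 198.8/(0.85 × 5.15 × 19.2) = 2.3653 in.
With β₁ = 0.792, c = a/β₁ = 2.3653/0.792 = 2.99 in.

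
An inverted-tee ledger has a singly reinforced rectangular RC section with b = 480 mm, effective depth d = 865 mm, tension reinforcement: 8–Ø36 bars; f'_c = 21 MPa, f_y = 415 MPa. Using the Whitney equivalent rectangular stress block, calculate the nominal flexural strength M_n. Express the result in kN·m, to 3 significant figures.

M_n ≈ 2260 kN·m

A_s = 8 × 1018 = 8144 mm².
T = A_s f_y = 8144 × 415 = 3379760 N = 3379.76 kN.
From C = T: a = T/(0.85 f'_c b) = 3379760/(0.85 × 21 × 480) = 394.46 mm.
M_n = T(d − a/2) = 3379.76 kN × (865 − 197.23) mm = 2256.90 kN·m.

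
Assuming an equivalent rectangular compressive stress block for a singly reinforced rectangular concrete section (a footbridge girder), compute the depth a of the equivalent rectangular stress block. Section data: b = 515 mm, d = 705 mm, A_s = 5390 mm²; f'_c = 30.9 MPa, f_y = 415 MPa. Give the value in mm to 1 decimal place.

a ≈ 165.4 mm

T = A_s f_y = 5390 × 415 = 2236850 N = 2236.85 kN.
Setting C = 0.85 f'_c a b equal to T: a = 2236850/(0.85 × 30.9 × 515) = 165.4 mm.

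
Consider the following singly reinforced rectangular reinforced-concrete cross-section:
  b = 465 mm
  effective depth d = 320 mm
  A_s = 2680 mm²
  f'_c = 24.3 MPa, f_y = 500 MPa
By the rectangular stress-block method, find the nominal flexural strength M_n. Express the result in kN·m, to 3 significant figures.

M_n ≈ 335 kN·m

T = A_s f_y = 2680 × 500 = 1340000 N = 1340 kN.
From C = T: a = T/(0.85 f'_c b) = 1340000/(0.85 × 24.3 × 465) = 139.52 mm.
M_n = T(d − a/2) = 1340 kN × (320 − 69.76) mm = 335.32 kN·m.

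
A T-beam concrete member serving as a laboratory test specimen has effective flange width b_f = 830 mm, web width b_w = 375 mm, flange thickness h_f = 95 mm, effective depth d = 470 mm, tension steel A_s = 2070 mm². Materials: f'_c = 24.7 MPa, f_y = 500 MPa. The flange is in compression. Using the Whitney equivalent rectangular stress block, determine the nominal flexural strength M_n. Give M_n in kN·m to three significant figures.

Tension: T = A_s f_y = 2070 × 500 = 1035000 N.
Try a within the flange: a = T/(0.85 f'_c b_f) = 1035000/(0.85 × 24.7 × 830) = 59.39 mm.
Since a = 59.39 ≤ h_f = 95 mm, the stress block lies entirely in the flange; analyse as a rectangular beam of width b_f.
M_n = T(d − a/2) = 1035000 × (470 − 29.695) = 455.72 × 10⁶ N·mm.
M_n = 455.72 kN·m.

M_n ≈ 456 kN·m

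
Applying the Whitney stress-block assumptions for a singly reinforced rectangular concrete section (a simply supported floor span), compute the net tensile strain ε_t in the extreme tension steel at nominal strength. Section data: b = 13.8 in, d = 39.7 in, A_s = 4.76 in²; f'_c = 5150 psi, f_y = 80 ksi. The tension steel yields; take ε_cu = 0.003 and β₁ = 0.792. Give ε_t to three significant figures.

a = A_s f_y/(0.85 f'_c b) = 6.304 in.
β₁ = 0.792, so c = a/β₁ = 6.304/0.792 = 7.960 in.
From the linear strain diagram with ε_cu = 0.003: ε_t = 0.003 (d − c)/c = 0.003 × (39.7 − 7.960)/7.960 = 0.0120.
Since ε_t ≥ 0.005, the section is tension-controlled.

ε_t ≈ 0.0120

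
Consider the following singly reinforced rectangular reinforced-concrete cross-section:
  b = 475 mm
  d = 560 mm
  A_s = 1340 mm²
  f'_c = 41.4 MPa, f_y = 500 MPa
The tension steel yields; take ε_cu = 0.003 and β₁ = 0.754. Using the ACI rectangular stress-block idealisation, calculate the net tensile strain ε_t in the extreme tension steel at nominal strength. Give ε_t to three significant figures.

a = A_s f_y/(0.85 f'_c b) = 40.08 mm.
β₁ = 0.754, so c = a/β₁ = 40.08/0.754 = 53.16 mm.
From the linear strain diagram with ε_cu = 0.003: ε_t = 0.003 (d − c)/c = 0.003 × (560 − 53.16)/53.16 = 0.0286.
Since ε_t ≥ 0.005, the section is tension-controlled.

ε_t ≈ 0.0286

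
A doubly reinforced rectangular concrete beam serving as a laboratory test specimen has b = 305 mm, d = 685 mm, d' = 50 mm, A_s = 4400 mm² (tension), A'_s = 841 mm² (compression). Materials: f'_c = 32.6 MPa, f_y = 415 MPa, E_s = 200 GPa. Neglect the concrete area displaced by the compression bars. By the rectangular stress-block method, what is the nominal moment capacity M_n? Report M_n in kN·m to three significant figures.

Assume both tension and compression steel yield.
Net tension couple steel: A_s − A'_s = 3559 mm².
a = (A_s − A'_s) f_y / (0.85 f'_c b) = 1476985/(0.85 × 32.6 × 305) = 174.76 mm.
c = a/β₁ = 174.76/0.817 = 213.90 mm; ε'_s = 0.003(c − d')/c = 0.0023 ≥ f_y/E_s = 0.0021, so compression steel does yield.
M_n = (A_s − A'_s) f_y (d − a/2) + A'_s f_y (d − d') = [1476985 × (685 − 87.38) + 349015 × (685 − 50)] × 10⁻⁶ = 882.68 + 221.62 = 1104.30 kN·m.

M_n ≈ 1100 kN·m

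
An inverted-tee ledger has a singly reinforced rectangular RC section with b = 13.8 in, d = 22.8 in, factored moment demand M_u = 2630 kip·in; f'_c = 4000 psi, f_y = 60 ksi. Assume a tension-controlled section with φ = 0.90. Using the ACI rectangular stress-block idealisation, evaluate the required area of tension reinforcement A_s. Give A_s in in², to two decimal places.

A_s ≈ 2.28 in²

M_n = M_u/φ = 2630/0.90 = 2922.22 kip·in.
From M_n = 0.85 f'_c a b (d − a/2):
a = d − √(d² − 2M_n/(0.85 f'_c b)) = 22.8 − √(22.8² − 2 × 2922.22/(0.85 × 4 × 13.8)) = 2.918 in.
A_s = 0.85 f'_c a b / f_y = 0.85 × 4 × 2.918 × 13.8 / 60 = 2.282 in².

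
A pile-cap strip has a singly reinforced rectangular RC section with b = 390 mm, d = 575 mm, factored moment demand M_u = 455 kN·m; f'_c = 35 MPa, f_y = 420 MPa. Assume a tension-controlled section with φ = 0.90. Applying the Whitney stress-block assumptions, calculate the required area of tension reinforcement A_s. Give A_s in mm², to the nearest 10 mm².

M_n = M_u/φ = 455/0.90 = 505.556 kN·m.
With M_n = 0.85 f'_c a b (d − a/2), solve the quadratic for a:
a = d − √(d² − 2M_n/(0.85 f'_c b)) = 575 − √(575² − 2 × 505.556×10⁶/(0.85 × 35 × 390)) = 81.56 mm.
A_s = 0.85 f'_c a b / f_y = 0.85 × 35 × 81.56 × 390 / 420 = 2253.1 mm².

A_s ≈ 2250 mm²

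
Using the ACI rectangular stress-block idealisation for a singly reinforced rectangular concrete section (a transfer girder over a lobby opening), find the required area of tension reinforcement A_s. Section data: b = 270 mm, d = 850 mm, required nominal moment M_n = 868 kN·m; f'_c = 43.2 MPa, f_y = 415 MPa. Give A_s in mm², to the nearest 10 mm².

With M_n = 0.85 f'_c a b (d − a/2), solve the quadratic for a:
a = d − √(d² − 2M_n/(0.85 f'_c b)) = 850 − √(850² − 2 × 868×10⁶/(0.85 × 43.2 × 270)) = 110.13 mm.
A_s = 0.85 f'_c a b / f_y = 0.85 × 43.2 × 110.13 × 270 / 415 = 2631.0 mm².

A_s ≈ 2630 mm²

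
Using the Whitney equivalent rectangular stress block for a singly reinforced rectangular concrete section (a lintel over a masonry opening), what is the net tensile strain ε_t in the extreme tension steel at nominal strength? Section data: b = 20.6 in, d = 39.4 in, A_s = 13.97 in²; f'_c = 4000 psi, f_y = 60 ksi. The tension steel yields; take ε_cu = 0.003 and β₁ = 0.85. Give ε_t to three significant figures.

ε_t ≈ 0.00540

a = A_s f_y/(0.85 f'_c b) = 11.967 in.
β₁ = 0.85, so c = a/β₁ = 11.967/0.85 = 14.079 in.
From the linear strain diagram with ε_cu = 0.003: ε_t = 0.003 (d − c)/c = 0.003 × (39.4 − 14.079)/14.079 = 0.00540.
Since ε_t ≥ 0.005, the section is tension-controlled.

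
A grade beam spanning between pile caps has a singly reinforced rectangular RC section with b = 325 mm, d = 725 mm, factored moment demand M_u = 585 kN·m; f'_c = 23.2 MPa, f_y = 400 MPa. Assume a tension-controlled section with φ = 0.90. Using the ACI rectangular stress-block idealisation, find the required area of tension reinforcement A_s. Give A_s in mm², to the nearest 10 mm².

M_n = M_u/φ = 585/0.90 = 650 kN·m.
With M_n = 0.85 f'_c a b (d − a/2), solve the quadratic for a:
a = d − √(d² − 2M_n/(0.85 f'_c b)) = 725 − √(725² − 2 × 650×10⁶/(0.85 × 23.2 × 325)) = 156.86 mm.
A_s = 0.85 f'_c a b / f_y = 0.85 × 23.2 × 156.86 × 325 / 400 = 2513.3 mm².

A_s ≈ 2510 mm²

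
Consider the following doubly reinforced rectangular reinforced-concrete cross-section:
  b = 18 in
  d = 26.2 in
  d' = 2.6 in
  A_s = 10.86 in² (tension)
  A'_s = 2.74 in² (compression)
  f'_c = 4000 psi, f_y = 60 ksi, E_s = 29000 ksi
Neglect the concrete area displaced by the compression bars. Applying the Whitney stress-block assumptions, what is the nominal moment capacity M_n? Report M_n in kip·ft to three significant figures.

Assume both steels yield.
a = (A_s − A'_s) f_y/(0.85 f'_c b) = (10.86 − 2.74) × 60/(0.85 × 4 × 18) = 7.961 in.
c = a/β₁ = 7.961/0.85 = 9.366 in; ε'_s = 0.003(c − d')/c = 0.0022 ≥ ε_y = 0.0021, so the compression steel yields.
M_n = (A_s − A'_s) f_y (d − a/2) + A'_s f_y (d − d') = 487.2 × (26.2 − 3.9805) + 164.4 × (26.2 − 2.6) = 10825.3 + 3879.8 = 14705.1 kip·in = 14705.1/12 = 1225.43 kip·ft.

M_n ≈ 1230 kip·ft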